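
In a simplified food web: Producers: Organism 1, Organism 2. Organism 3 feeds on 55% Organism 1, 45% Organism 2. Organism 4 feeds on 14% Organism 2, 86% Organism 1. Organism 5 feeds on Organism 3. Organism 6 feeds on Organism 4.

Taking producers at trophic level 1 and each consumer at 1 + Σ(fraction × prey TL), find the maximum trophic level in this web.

3

Organism 3: 1 + (0.55×1 + 0.45×1) = 2
Organism 4: 1 + (0.14×1 + 0.86×1) = 2
Organism 5: 1 + 2 = 3
Organism 6: 1 + 2 = 3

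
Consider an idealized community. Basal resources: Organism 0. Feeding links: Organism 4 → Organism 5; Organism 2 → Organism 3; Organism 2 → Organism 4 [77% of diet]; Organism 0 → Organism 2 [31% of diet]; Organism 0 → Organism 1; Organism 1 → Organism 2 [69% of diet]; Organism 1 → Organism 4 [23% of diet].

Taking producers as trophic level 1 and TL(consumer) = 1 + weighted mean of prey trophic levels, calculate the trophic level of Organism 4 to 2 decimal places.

Organism 1: 1 + 1 = 2
Organism 2: 1 + (0.31×1 + 0.69×2) = 2.69
Organism 3: 1 + 2.69 = 3.69
Organism 4: 1 + (0.77×2.69 + 0.23×2) = 3.5313
Organism 5: 1 + 3.5313 = 4.5313

3.53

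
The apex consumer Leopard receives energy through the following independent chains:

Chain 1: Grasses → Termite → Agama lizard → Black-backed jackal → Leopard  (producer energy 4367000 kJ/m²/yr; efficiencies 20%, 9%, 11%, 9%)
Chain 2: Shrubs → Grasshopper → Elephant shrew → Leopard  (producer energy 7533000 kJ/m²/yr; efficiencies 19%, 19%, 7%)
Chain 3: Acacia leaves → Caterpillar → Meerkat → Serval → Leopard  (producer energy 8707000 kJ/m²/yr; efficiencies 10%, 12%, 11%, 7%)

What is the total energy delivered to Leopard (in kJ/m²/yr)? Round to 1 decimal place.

20618.6 kJ/m²/yr

Chain 1: 4367000 × 0.2 × 0.09 × 0.11 × 0.09 = 778.1994 kJ/m²/yr
Chain 2: 7533000 × 0.19 × 0.19 × 0.07 = 19035.891 kJ/m²/yr
Chain 3: 8707000 × 0.1 × 0.12 × 0.11 × 0.07 = 804.5268 kJ/m²/yr
Total at Leopard: 778.1994 + 19035.891 + 804.5268 = 20618.6172 kJ/m²/yr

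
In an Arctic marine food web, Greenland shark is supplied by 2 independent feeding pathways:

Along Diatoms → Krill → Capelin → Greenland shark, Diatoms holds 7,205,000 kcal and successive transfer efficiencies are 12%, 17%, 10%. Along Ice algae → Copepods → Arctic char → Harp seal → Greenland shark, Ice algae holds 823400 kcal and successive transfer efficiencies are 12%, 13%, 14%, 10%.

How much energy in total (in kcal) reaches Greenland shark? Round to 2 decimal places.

14878.03 kcal

Via Diatoms: 7205000 × 0.12 × 0.17 × 0.1 = 14698.2 kcal
Via Ice algae: 823400 × 0.12 × 0.13 × 0.14 × 0.1 = 179.83056 kcal
Total at Greenland shark: 14698.2 + 179.83056 = 14878.03056 kcal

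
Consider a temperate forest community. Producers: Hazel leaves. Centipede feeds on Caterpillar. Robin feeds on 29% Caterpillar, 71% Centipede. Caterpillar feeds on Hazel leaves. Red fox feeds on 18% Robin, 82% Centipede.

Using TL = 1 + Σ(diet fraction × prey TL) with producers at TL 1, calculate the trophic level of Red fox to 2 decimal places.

4.13

Caterpillar: 1 + 1 = 2
Centipede: 1 + 2 = 3
Robin: 1 + (0.29×2 + 0.71×3) = 3.71
Red fox: 1 + (0.18×3.71 + 0.82×3) = 4.1278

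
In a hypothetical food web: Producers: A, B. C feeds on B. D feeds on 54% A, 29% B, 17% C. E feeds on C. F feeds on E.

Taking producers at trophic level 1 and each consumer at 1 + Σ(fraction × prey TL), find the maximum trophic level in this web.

4

C: 1 + 1 = 2
D: 1 + (0.54×1 + 0.29×1 + 0.17×2) = 2.17
E: 1 + 2 = 3
F: 1 + 3 = 4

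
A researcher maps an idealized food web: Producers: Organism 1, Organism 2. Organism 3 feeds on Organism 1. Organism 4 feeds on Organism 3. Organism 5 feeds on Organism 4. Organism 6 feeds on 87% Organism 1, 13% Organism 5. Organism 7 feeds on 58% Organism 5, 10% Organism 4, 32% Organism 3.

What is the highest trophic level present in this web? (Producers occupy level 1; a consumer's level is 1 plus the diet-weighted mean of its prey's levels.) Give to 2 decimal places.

Organism 3: 1 + 1 = 2
Organism 4: 1 + 2 = 3
Organism 5: 1 + 3 = 4
Organism 6: 1 + (0.87×1 + 0.13×4) = 2.39
Organism 7: 1 + (0.58×4 + 0.1×3 + 0.32×2) = 4.26

4.26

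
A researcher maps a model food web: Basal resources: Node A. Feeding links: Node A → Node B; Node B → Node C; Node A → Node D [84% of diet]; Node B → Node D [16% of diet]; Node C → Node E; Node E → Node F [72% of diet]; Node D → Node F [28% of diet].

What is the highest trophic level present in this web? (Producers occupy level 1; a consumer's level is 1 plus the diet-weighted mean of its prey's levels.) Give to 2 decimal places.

Node B: 1 + 1 = 2
Node C: 1 + 2 = 3
Node D: 1 + (0.84×1 + 0.16×2) = 2.16
Node E: 1 + 3 = 4
Node F: 1 + (0.72×4 + 0.28×2.16) = 4.4848

4.48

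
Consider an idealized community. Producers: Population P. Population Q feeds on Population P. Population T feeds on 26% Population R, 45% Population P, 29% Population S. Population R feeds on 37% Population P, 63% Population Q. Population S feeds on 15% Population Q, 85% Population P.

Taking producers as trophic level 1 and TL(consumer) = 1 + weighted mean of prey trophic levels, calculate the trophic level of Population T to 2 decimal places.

Population Q: 1 + 1 = 2
Population R: 1 + (0.37×1 + 0.63×2) = 2.63
Population S: 1 + (0.15×2 + 0.85×1) = 2.15
Population T: 1 + (0.26×2.63 + 0.45×1 + 0.29×2.15) = 2.7573

2.76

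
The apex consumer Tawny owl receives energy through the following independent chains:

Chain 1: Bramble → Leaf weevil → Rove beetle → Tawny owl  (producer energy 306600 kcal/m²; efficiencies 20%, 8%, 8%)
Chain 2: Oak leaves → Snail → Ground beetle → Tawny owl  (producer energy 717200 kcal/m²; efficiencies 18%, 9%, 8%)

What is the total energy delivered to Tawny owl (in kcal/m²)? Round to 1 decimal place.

Chain 1: 306600 × 0.2 × 0.08 × 0.08 = 392.448 kcal/m²
Chain 2: 717200 × 0.18 × 0.09 × 0.08 = 929.4912 kcal/m²
Total at Tawny owl: 392.448 + 929.4912 = 1321.9392 kcal/m²

1321.9 kcal/m²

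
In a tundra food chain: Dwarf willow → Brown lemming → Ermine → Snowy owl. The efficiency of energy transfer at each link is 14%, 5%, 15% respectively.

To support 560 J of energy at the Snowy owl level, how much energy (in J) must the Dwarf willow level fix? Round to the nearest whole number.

533333 J

Cumulative transfer efficiency: 0.14 × 0.05 × 0.15 = 0.00105
Dwarf willow energy = 560 / 0.00105 = 533333 J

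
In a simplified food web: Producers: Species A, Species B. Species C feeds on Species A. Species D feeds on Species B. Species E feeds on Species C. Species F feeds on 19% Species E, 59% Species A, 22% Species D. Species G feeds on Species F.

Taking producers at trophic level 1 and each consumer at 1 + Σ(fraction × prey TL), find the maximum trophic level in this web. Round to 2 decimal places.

Species C: 1 + 1 = 2
Species D: 1 + 1 = 2
Species E: 1 + 2 = 3
Species F: 1 + (0.19×3 + 0.59×1 + 0.22×2) = 2.6
Species G: 1 + 2.6 = 3.6

3.60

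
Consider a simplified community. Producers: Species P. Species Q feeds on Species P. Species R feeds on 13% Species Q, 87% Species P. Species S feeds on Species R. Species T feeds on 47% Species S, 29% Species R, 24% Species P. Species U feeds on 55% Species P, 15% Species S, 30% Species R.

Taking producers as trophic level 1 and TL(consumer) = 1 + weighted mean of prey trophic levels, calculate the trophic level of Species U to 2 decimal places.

2.66

Species Q: 1 + 1 = 2
Species R: 1 + (0.13×2 + 0.87×1) = 2.13
Species S: 1 + 2.13 = 3.13
Species T: 1 + (0.47×3.13 + 0.29×2.13 + 0.24×1) = 3.3288
Species U: 1 + (0.55×1 + 0.15×3.13 + 0.3×2.13) = 2.6585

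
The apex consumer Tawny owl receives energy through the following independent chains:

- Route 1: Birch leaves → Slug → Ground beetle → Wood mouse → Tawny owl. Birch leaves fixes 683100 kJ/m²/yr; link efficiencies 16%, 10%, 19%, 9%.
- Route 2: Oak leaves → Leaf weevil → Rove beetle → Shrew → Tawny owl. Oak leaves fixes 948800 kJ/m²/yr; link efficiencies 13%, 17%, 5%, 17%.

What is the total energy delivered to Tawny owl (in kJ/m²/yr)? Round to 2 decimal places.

365.13 kJ/m²/yr

Route 1: 683100 × 0.16 × 0.1 × 0.19 × 0.09 = 186.89616 kJ/m²/yr
Route 2: 948800 × 0.13 × 0.17 × 0.05 × 0.17 = 178.23208 kJ/m²/yr
Total at Tawny owl: 186.89616 + 178.23208 = 365.12824 kJ/m²/yr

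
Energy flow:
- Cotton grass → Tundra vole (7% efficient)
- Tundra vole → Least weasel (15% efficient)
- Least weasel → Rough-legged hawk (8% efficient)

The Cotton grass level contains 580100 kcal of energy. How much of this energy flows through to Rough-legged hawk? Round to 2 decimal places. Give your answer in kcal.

487.28 kcal

Tundra vole: 580100 × 0.07 = 40607 kcal
Least weasel: 40607 × 0.15 = 6091.05 kcal
Rough-legged hawk: 6091.05 × 0.08 = 487.284 kcal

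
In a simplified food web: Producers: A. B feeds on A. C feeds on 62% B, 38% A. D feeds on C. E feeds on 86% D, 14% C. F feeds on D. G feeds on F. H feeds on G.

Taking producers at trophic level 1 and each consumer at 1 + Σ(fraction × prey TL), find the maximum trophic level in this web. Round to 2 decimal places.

B: 1 + 1 = 2
C: 1 + (0.62×2 + 0.38×1) = 2.62
D: 1 + 2.62 = 3.62
E: 1 + (0.86×3.62 + 0.14×2.62) = 4.48
F: 1 + 3.62 = 4.62
G: 1 + 4.62 = 5.62
H: 1 + 5.62 = 6.62

6.62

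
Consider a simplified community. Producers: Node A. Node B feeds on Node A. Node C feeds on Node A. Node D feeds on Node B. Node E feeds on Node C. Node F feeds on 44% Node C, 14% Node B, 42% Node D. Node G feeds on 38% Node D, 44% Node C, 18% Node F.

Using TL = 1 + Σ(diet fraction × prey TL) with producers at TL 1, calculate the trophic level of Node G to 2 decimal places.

3.64

Node B: 1 + 1 = 2
Node C: 1 + 1 = 2
Node D: 1 + 2 = 3
Node E: 1 + 2 = 3
Node F: 1 + (0.44×2 + 0.14×2 + 0.42×3) = 3.42
Node G: 1 + (0.38×3 + 0.44×2 + 0.18×3.42) = 3.6356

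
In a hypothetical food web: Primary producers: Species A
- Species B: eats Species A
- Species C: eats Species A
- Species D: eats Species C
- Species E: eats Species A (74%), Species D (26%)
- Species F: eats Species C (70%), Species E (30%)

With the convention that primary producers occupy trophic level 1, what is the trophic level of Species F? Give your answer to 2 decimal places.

3.16

Species B: 1 + 1 = 2
Species C: 1 + 1 = 2
Species D: 1 + 2 = 3
Species E: 1 + (0.74×1 + 0.26×3) = 2.52
Species F: 1 + (0.7×2 + 0.3×2.52) = 3.156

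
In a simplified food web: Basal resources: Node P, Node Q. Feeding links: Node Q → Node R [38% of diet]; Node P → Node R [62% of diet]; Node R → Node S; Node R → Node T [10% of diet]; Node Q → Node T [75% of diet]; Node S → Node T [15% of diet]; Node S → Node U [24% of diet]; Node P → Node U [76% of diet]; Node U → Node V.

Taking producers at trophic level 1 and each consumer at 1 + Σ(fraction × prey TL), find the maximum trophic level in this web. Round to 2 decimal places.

3.48

Node R: 1 + (0.38×1 + 0.62×1) = 2
Node S: 1 + 2 = 3
Node T: 1 + (0.1×2 + 0.75×1 + 0.15×3) = 2.4
Node U: 1 + (0.24×3 + 0.76×1) = 2.48
Node V: 1 + 2.48 = 3.48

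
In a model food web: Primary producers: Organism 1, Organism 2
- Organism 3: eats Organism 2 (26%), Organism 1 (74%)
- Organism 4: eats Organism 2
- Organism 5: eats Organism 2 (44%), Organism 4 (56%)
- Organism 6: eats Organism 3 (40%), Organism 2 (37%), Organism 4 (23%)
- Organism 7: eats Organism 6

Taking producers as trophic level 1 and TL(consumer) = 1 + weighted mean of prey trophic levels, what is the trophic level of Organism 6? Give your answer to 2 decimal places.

2.63

Organism 3: 1 + (0.26×1 + 0.74×1) = 2
Organism 4: 1 + 1 = 2
Organism 5: 1 + (0.44×1 + 0.56×2) = 2.56
Organism 6: 1 + (0.4×2 + 0.37×1 + 0.23×2) = 2.63
Organism 7: 1 + 2.63 = 3.63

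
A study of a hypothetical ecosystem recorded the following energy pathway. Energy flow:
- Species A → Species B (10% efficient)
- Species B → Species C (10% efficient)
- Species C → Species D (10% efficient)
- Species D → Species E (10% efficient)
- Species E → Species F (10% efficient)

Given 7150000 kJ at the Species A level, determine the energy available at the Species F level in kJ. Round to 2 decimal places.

Species B: 7150000 × 0.1 = 715000 kJ
Species C: 715000 × 0.1 = 71500 kJ
Species D: 71500 × 0.1 = 7150 kJ
Species E: 7150 × 0.1 = 715 kJ
Species F: 715 × 0.1 = 71.5 kJ

71.50 kJ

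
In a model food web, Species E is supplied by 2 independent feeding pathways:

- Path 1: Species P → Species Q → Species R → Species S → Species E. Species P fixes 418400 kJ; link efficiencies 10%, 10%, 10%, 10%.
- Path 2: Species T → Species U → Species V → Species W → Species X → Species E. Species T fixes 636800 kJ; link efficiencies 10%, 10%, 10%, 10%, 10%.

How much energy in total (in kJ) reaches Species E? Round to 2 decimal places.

48.21 kJ

Path 1: 418400 × 0.1 × 0.1 × 0.1 × 0.1 = 41.84 kJ
Path 2: 636800 × 0.1 × 0.1 × 0.1 × 0.1 × 0.1 = 6.368 kJ
Total at Species E: 41.84 + 6.368 = 48.208 kJ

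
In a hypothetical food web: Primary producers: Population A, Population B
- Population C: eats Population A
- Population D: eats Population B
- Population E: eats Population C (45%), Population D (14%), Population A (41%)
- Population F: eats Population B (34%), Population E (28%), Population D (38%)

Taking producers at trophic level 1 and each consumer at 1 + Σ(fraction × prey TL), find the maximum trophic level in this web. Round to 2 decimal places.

2.83

Population C: 1 + 1 = 2
Population D: 1 + 1 = 2
Population E: 1 + (0.45×2 + 0.14×2 + 0.41×1) = 2.59
Population F: 1 + (0.34×1 + 0.28×2.59 + 0.38×2) = 2.8252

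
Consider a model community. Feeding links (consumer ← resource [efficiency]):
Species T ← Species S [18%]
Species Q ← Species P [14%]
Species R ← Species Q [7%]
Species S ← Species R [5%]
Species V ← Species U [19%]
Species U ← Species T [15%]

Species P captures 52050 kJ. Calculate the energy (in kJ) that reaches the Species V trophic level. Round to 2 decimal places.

0.13 kJ

Species Q: 52050 × 0.14 = 7287 kJ
Species R: 7287 × 0.07 = 510.09 kJ
Species S: 510.09 × 0.05 = 25.5045 kJ
Species T: 25.5045 × 0.18 = 4.59081 kJ
Species U: 4.59081 × 0.15 = 0.6886215 kJ
Species V: 0.6886215 × 0.19 = 0.130838085 kJ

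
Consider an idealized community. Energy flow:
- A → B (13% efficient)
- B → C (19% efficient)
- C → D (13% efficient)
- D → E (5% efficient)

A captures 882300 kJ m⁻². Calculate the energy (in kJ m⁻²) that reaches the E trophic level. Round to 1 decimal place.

B: 882300 × 0.13 = 114699 kJ m⁻²
C: 114699 × 0.19 = 21792.81 kJ m⁻²
D: 21792.81 × 0.13 = 2833.0653 kJ m⁻²
E: 2833.0653 × 0.05 = 141.653265 kJ m⁻²

141.7 kJ m⁻²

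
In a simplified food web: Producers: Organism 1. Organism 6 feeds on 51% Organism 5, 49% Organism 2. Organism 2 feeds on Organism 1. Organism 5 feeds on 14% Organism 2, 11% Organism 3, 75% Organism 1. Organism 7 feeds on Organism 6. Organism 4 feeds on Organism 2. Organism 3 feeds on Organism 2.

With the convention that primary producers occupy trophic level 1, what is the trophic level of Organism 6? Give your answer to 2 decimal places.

3.18

Organism 2: 1 + 1 = 2
Organism 3: 1 + 2 = 3
Organism 4: 1 + 2 = 3
Organism 5: 1 + (0.14×2 + 0.11×3 + 0.75×1) = 2.36
Organism 6: 1 + (0.51×2.36 + 0.49×2) = 3.1836
Organism 7: 1 + 3.1836 = 4.1836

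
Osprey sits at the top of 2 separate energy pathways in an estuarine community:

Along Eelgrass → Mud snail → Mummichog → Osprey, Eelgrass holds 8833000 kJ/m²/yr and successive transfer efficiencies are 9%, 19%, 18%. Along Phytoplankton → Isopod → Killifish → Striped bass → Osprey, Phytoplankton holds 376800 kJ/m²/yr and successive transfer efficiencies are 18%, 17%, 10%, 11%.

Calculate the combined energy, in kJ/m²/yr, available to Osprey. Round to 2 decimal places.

27314.80 kJ/m²/yr

Via Eelgrass: 8833000 × 0.09 × 0.19 × 0.18 = 27187.974 kJ/m²/yr
Via Phytoplankton: 376800 × 0.18 × 0.17 × 0.1 × 0.11 = 126.83088 kJ/m²/yr
Total at Osprey: 27187.974 + 126.83088 = 27314.80488 kJ/m²/yr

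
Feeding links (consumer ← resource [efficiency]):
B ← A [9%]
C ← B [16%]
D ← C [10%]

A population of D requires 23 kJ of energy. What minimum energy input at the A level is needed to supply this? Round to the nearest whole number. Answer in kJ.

Cumulative transfer efficiency: 0.09 × 0.16 × 0.1 = 0.00144
A energy = 23 / 0.00144 = 15972 kJ

15972 kJ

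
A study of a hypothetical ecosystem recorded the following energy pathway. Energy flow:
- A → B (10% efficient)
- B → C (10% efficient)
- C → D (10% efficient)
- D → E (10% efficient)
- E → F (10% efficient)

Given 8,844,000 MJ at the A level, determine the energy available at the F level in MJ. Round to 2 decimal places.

88.44 MJ

B: 8844000 × 0.1 = 884400 MJ
C: 884400 × 0.1 = 88440 MJ
D: 88440 × 0.1 = 8844 MJ
E: 8844 × 0.1 = 884.4 MJ
F: 884.4 × 0.1 = 88.44 MJ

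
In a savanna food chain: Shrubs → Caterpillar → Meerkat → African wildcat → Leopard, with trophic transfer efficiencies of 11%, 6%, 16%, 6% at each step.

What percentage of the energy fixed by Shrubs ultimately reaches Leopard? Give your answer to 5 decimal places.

Product of link efficiencies: 0.11 × 0.06 × 0.16 × 0.06 = 0.00006336
As a percentage: 0.00006336 × 100 = 0.00634%

0.00634%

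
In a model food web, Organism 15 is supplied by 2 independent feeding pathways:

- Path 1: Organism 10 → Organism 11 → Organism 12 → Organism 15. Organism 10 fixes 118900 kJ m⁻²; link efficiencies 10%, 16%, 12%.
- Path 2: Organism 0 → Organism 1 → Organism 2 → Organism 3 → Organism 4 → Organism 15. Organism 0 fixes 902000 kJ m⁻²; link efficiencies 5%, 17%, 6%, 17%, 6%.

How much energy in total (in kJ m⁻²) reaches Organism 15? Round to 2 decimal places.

Path 1: 118900 × 0.1 × 0.16 × 0.12 = 228.288 kJ m⁻²
Path 2: 902000 × 0.05 × 0.17 × 0.06 × 0.17 × 0.06 = 4.692204 kJ m⁻²
Total at Organism 15: 228.288 + 4.692204 = 232.980204 kJ m⁻²

232.98 kJ m⁻²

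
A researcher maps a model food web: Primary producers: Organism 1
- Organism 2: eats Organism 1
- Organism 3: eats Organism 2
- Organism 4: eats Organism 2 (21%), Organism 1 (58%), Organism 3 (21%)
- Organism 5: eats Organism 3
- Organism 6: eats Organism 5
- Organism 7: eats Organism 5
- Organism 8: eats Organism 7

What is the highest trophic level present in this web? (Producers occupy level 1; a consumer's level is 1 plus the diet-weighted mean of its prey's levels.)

Organism 2: 1 + 1 = 2
Organism 3: 1 + 2 = 3
Organism 4: 1 + (0.21×2 + 0.58×1 + 0.21×3) = 2.63
Organism 5: 1 + 3 = 4
Organism 6: 1 + 4 = 5
Organism 7: 1 + 4 = 5
Organism 8: 1 + 5 = 6

6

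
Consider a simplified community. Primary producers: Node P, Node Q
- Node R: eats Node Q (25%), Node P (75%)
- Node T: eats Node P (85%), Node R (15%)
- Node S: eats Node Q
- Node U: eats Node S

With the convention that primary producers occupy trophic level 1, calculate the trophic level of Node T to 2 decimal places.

2.15

Node R: 1 + (0.25×1 + 0.75×1) = 2
Node S: 1 + 1 = 2
Node T: 1 + (0.85×1 + 0.15×2) = 2.15
Node U: 1 + 2 = 3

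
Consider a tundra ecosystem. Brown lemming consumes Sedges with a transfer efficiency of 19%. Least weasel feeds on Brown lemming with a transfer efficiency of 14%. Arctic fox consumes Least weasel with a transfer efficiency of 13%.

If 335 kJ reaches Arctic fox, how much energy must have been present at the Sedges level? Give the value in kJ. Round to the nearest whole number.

96877 kJ

Cumulative transfer efficiency: 0.19 × 0.14 × 0.13 = 0.003458
Sedges energy = 335 / 0.003458 = 96877 kJ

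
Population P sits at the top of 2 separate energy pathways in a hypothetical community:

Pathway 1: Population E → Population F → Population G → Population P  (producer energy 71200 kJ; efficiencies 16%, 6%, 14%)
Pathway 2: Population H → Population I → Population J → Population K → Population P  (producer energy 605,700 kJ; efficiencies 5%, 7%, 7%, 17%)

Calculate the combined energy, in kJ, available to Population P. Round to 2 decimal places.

120.92 kJ

Pathway 1: 71200 × 0.16 × 0.06 × 0.14 = 95.6928 kJ
Pathway 2: 605700 × 0.05 × 0.07 × 0.07 × 0.17 = 25.227405 kJ
Total at Population P: 95.6928 + 25.227405 = 120.920205 kJ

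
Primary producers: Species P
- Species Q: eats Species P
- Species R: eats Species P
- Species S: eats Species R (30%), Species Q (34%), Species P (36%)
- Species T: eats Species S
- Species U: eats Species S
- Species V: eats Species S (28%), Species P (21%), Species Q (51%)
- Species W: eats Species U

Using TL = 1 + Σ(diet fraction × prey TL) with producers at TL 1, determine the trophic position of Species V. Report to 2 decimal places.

Species Q: 1 + 1 = 2
Species R: 1 + 1 = 2
Species S: 1 + (0.3×2 + 0.34×2 + 0.36×1) = 2.64
Species T: 1 + 2.64 = 3.64
Species U: 1 + 2.64 = 3.64
Species V: 1 + (0.28×2.64 + 0.21×1 + 0.51×2) = 2.9692
Species W: 1 + 3.64 = 4.64

2.97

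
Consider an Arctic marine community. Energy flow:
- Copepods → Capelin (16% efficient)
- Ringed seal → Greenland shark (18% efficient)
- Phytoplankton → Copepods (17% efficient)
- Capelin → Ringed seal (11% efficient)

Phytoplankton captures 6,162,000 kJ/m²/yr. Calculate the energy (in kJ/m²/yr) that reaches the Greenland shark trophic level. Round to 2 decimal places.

3318.61 kJ/m²/yr

Copepods: 6162000 × 0.17 = 1047540 kJ/m²/yr
Capelin: 1047540 × 0.16 = 167606.4 kJ/m²/yr
Ringed seal: 167606.4 × 0.11 = 18436.704 kJ/m²/yr
Greenland shark: 18436.704 × 0.18 = 3318.60672 kJ/m²/yr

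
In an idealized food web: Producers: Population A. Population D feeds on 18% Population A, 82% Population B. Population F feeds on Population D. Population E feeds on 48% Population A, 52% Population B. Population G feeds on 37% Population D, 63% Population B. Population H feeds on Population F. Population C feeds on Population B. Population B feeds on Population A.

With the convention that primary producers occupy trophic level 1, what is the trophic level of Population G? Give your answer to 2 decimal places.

Population B: 1 + 1 = 2
Population C: 1 + 2 = 3
Population D: 1 + (0.18×1 + 0.82×2) = 2.82
Population E: 1 + (0.48×1 + 0.52×2) = 2.52
Population F: 1 + 2.82 = 3.82
Population G: 1 + (0.37×2.82 + 0.63×2) = 3.3034
Population H: 1 + 3.82 = 4.82

3.30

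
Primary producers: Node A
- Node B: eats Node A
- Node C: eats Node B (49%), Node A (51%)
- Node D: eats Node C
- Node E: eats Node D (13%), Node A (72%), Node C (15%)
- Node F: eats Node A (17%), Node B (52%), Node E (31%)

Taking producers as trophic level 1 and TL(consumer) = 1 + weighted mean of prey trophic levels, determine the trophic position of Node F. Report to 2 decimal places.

3.00

Node B: 1 + 1 = 2
Node C: 1 + (0.49×2 + 0.51×1) = 2.49
Node D: 1 + 2.49 = 3.49
Node E: 1 + (0.13×3.49 + 0.72×1 + 0.15×2.49) = 2.5472
Node F: 1 + (0.17×1 + 0.52×2 + 0.31×2.5472) = 2.999632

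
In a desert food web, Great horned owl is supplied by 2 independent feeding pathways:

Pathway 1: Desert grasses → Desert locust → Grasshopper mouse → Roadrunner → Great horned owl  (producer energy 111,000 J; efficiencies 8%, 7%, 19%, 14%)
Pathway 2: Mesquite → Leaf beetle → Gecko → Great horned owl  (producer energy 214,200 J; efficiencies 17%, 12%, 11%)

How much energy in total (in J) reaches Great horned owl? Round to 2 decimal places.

497.20 J

Pathway 1: 111000 × 0.08 × 0.07 × 0.19 × 0.14 = 16.53456 J
Pathway 2: 214200 × 0.17 × 0.12 × 0.11 = 480.6648 J
Total at Great horned owl: 16.53456 + 480.6648 = 497.19936 J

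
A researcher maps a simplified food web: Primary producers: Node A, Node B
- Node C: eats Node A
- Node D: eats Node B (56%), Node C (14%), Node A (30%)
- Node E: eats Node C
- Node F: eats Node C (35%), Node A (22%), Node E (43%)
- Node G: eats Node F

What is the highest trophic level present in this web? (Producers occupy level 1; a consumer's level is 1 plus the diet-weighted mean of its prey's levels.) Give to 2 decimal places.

4.21

Node C: 1 + 1 = 2
Node D: 1 + (0.56×1 + 0.14×2 + 0.3×1) = 2.14
Node E: 1 + 2 = 3
Node F: 1 + (0.35×2 + 0.22×1 + 0.43×3) = 3.21
Node G: 1 + 3.21 = 4.21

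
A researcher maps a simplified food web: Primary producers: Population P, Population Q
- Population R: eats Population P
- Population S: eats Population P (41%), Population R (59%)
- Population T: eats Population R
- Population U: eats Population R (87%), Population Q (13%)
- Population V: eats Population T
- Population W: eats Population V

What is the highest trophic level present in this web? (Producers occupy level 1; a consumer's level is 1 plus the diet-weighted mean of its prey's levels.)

5

Population R: 1 + 1 = 2
Population S: 1 + (0.41×1 + 0.59×2) = 2.59
Population T: 1 + 2 = 3
Population U: 1 + (0.87×2 + 0.13×1) = 2.87
Population V: 1 + 3 = 4
Population W: 1 + 4 = 5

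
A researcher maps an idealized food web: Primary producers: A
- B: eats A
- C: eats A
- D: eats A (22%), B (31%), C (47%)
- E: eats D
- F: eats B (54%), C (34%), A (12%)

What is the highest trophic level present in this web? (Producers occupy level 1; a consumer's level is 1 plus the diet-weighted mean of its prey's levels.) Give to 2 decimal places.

B: 1 + 1 = 2
C: 1 + 1 = 2
D: 1 + (0.22×1 + 0.31×2 + 0.47×2) = 2.78
E: 1 + 2.78 = 3.78
F: 1 + (0.54×2 + 0.34×2 + 0.12×1) = 2.88

3.78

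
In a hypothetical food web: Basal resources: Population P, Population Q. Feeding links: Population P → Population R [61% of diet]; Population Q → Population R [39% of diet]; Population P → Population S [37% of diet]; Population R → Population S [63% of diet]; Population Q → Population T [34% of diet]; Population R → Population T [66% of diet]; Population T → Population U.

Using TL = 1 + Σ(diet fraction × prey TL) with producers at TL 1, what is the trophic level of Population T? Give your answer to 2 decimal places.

2.66

Population R: 1 + (0.61×1 + 0.39×1) = 2
Population S: 1 + (0.37×1 + 0.63×2) = 2.63
Population T: 1 + (0.34×1 + 0.66×2) = 2.66
Population U: 1 + 2.66 = 3.66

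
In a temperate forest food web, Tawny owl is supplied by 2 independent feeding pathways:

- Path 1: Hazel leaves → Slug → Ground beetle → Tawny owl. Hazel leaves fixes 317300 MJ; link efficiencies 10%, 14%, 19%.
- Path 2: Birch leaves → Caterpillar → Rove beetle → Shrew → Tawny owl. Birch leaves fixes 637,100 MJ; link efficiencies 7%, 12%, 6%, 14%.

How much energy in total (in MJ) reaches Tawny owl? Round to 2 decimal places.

888.97 MJ

Path 1: 317300 × 0.1 × 0.14 × 0.19 = 844.018 MJ
Path 2: 637100 × 0.07 × 0.12 × 0.06 × 0.14 = 44.953776 MJ
Total at Tawny owl: 844.018 + 44.953776 = 888.971776 MJ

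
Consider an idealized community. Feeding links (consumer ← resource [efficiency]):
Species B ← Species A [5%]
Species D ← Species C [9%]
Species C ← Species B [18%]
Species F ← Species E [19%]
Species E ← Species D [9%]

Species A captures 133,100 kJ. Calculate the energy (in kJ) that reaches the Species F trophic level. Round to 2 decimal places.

1.84 kJ

Species B: 133100 × 0.05 = 6655 kJ
Species C: 6655 × 0.18 = 1197.9 kJ
Species D: 1197.9 × 0.09 = 107.811 kJ
Species E: 107.811 × 0.09 = 9.70299 kJ
Species F: 9.70299 × 0.19 = 1.8435681 kJ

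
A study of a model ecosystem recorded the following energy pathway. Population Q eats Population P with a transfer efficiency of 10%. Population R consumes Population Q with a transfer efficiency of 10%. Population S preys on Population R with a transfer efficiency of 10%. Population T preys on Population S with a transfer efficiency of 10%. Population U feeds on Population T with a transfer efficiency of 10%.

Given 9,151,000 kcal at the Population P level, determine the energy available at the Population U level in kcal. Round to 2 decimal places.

Population Q: 9151000 × 0.1 = 915100 kcal
Population R: 915100 × 0.1 = 91510 kcal
Population S: 91510 × 0.1 = 9151 kcal
Population T: 9151 × 0.1 = 915.1 kcal
Population U: 915.1 × 0.1 = 91.51 kcal

91.51 kcal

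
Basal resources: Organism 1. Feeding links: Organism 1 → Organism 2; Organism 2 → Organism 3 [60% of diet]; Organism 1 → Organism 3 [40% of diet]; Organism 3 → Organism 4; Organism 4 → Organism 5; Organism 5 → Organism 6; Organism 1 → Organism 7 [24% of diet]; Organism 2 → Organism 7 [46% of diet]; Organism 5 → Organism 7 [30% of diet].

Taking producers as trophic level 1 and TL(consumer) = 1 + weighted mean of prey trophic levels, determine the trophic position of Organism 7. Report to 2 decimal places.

Organism 2: 1 + 1 = 2
Organism 3: 1 + (0.6×2 + 0.4×1) = 2.6
Organism 4: 1 + 2.6 = 3.6
Organism 5: 1 + 3.6 = 4.6
Organism 6: 1 + 4.6 = 5.6
Organism 7: 1 + (0.24×1 + 0.46×2 + 0.3×4.6) = 3.54

3.54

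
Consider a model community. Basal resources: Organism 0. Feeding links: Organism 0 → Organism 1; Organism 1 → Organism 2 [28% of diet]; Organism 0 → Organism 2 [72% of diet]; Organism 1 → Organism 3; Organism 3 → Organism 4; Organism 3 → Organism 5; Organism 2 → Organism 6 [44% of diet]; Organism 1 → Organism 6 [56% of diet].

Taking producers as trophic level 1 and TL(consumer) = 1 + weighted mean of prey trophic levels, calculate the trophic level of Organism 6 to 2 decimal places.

3.12

Organism 1: 1 + 1 = 2
Organism 2: 1 + (0.28×2 + 0.72×1) = 2.28
Organism 3: 1 + 2 = 3
Organism 4: 1 + 3 = 4
Organism 5: 1 + 3 = 4
Organism 6: 1 + (0.44×2.28 + 0.56×2) = 3.1232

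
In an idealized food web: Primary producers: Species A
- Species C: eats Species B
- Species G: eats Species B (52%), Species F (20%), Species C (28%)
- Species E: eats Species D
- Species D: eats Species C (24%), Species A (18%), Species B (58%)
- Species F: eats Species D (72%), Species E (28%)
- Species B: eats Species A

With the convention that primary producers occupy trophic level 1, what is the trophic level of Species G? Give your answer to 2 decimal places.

3.75

Species B: 1 + 1 = 2
Species C: 1 + 2 = 3
Species D: 1 + (0.24×3 + 0.18×1 + 0.58×2) = 3.06
Species E: 1 + 3.06 = 4.06
Species F: 1 + (0.72×3.06 + 0.28×4.06) = 4.34
Species G: 1 + (0.52×2 + 0.2×4.34 + 0.28×3) = 3.748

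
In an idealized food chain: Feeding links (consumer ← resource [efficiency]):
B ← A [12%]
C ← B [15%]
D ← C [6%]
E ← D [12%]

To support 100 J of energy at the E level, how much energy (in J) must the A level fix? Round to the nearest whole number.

Cumulative transfer efficiency: 0.12 × 0.15 × 0.06 × 0.12 = 0.0001296
A energy = 100 / 0.0001296 = 771605 J

771605 J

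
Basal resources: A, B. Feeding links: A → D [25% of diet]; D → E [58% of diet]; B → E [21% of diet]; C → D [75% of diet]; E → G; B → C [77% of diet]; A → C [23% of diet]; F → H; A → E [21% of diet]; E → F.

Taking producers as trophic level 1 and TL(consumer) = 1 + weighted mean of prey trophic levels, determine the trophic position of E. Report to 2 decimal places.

C: 1 + (0.77×1 + 0.23×1) = 2
D: 1 + (0.25×1 + 0.75×2) = 2.75
E: 1 + (0.58×2.75 + 0.21×1 + 0.21×1) = 3.015
F: 1 + 3.015 = 4.015
G: 1 + 3.015 = 4.015
H: 1 + 4.015 = 5.015

3.02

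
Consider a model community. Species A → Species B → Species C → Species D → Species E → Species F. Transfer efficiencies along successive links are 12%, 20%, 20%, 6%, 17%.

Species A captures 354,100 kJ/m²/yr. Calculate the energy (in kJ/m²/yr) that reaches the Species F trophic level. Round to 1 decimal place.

Species B: 354100 × 0.12 = 42492 kJ/m²/yr
Species C: 42492 × 0.2 = 8498.4 kJ/m²/yr
Species D: 8498.4 × 0.2 = 1699.68 kJ/m²/yr
Species E: 1699.68 × 0.06 = 101.9808 kJ/m²/yr
Species F: 101.9808 × 0.17 = 17.336736 kJ/m²/yr

17.3 kJ/m²/yr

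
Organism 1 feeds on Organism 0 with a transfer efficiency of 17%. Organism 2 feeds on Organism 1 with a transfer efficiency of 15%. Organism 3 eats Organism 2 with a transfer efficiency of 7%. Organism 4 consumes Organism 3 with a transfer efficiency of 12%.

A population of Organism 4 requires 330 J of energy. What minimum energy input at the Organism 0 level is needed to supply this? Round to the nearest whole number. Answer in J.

Cumulative transfer efficiency: 0.17 × 0.15 × 0.07 × 0.12 = 0.0002142
Organism 0 energy = 330 / 0.0002142 = 1540616 J

1540616 J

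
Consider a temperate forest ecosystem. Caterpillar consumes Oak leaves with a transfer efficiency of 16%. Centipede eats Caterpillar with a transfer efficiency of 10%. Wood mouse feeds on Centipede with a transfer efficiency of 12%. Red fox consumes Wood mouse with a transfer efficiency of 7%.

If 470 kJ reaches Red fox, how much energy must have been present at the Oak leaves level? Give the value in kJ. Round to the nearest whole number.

Cumulative transfer efficiency: 0.16 × 0.1 × 0.12 × 0.07 = 0.0001344
Oak leaves energy = 470 / 0.0001344 = 3497024 kJ

3497024 kJ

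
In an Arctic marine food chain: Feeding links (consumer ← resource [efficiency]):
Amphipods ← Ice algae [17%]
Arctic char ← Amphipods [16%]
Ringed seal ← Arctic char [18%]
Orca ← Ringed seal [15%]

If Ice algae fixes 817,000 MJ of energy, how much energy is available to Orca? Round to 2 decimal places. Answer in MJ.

600.00 MJ

Amphipods: 817000 × 0.17 = 138890 MJ
Arctic char: 138890 × 0.16 = 22222.4 MJ
Ringed seal: 22222.4 × 0.18 = 4000.032 MJ
Orca: 4000.032 × 0.15 = 600.0048 MJ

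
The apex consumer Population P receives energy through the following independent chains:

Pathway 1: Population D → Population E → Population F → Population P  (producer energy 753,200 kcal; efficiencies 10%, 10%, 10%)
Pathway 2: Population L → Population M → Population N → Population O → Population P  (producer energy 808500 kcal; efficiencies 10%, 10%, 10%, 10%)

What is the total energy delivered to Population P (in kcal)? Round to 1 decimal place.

Pathway 1: 753200 × 0.1 × 0.1 × 0.1 = 753.2 kcal
Pathway 2: 808500 × 0.1 × 0.1 × 0.1 × 0.1 = 80.85 kcal
Total at Population P: 753.2 + 80.85 = 834.05 kcal

834.1 kcal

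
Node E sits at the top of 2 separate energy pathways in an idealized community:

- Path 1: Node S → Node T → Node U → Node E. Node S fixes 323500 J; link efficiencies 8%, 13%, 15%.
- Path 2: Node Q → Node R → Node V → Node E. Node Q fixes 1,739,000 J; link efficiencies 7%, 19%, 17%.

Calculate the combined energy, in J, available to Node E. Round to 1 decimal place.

4436.5 J

Path 1: 323500 × 0.08 × 0.13 × 0.15 = 504.66 J
Path 2: 1739000 × 0.07 × 0.19 × 0.17 = 3931.879 J
Total at Node E: 504.66 + 3931.879 = 4436.539 J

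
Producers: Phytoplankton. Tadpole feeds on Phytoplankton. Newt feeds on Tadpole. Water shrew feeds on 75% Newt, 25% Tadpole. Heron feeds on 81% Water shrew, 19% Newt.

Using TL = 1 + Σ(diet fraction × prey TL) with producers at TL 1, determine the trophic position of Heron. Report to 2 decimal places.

4.61

Tadpole: 1 + 1 = 2
Newt: 1 + 2 = 3
Water shrew: 1 + (0.75×3 + 0.25×2) = 3.75
Heron: 1 + (0.81×3.75 + 0.19×3) = 4.6075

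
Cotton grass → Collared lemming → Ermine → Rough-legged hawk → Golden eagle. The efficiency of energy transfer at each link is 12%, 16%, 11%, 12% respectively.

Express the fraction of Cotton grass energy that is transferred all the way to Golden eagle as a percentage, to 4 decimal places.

Product of link efficiencies: 0.12 × 0.16 × 0.11 × 0.12 = 0.00025344
As a percentage: 0.00025344 × 100 = 0.0253%

0.0253%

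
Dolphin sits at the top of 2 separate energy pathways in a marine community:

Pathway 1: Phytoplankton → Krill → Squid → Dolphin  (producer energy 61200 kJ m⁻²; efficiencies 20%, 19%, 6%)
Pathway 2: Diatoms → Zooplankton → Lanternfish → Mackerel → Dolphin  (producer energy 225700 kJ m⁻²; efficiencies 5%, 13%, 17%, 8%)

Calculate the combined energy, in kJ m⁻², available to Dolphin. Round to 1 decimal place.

Pathway 1: 61200 × 0.2 × 0.19 × 0.06 = 139.536 kJ m⁻²
Pathway 2: 225700 × 0.05 × 0.13 × 0.17 × 0.08 = 19.95188 kJ m⁻²
Total at Dolphin: 139.536 + 19.95188 = 159.48788 kJ m⁻²

159.5 kJ m⁻²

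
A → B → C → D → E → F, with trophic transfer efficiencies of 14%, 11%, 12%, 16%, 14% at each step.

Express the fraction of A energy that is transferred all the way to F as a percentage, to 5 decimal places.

Product of link efficiencies: 0.14 × 0.11 × 0.12 × 0.16 × 0.14 = 0.0000413952
As a percentage: 0.0000413952 × 100 = 0.00414%

0.00414%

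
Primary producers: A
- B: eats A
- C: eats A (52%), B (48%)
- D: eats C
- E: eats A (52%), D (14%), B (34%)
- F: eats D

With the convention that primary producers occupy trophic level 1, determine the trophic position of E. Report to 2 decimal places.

B: 1 + 1 = 2
C: 1 + (0.52×1 + 0.48×2) = 2.48
D: 1 + 2.48 = 3.48
E: 1 + (0.52×1 + 0.14×3.48 + 0.34×2) = 2.6872
F: 1 + 3.48 = 4.48

2.69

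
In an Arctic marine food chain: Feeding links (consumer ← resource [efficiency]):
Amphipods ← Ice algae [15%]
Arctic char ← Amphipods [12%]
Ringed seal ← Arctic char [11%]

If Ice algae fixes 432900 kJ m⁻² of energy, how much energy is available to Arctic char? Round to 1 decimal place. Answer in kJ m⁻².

Amphipods: 432900 × 0.15 = 64935 kJ m⁻²
Arctic char: 64935 × 0.12 = 7792.2 kJ m⁻²

7792.2 kJ m⁻²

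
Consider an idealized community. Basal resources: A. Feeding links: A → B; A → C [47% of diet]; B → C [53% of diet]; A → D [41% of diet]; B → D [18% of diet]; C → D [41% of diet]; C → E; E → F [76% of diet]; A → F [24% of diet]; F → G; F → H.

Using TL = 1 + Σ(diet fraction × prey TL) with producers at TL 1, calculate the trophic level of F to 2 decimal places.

B: 1 + 1 = 2
C: 1 + (0.47×1 + 0.53×2) = 2.53
D: 1 + (0.41×1 + 0.18×2 + 0.41×2.53) = 2.8073
E: 1 + 2.53 = 3.53
F: 1 + (0.76×3.53 + 0.24×1) = 3.9228
G: 1 + 3.9228 = 4.9228
H: 1 + 3.9228 = 4.9228

3.92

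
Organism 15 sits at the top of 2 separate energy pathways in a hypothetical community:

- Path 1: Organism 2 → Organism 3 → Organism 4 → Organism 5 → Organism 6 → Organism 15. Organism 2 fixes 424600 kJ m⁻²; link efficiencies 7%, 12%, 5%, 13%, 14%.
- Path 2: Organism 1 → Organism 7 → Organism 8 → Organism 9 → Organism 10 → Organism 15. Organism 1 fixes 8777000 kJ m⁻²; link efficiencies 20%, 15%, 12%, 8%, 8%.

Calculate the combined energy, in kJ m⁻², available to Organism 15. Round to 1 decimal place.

205.5 kJ m⁻²

Path 1: 424600 × 0.07 × 0.12 × 0.05 × 0.13 × 0.14 = 3.2456424 kJ m⁻²
Path 2: 8777000 × 0.2 × 0.15 × 0.12 × 0.08 × 0.08 = 202.22208 kJ m⁻²
Total at Organism 15: 3.2456424 + 202.22208 = 205.4677224 kJ m⁻²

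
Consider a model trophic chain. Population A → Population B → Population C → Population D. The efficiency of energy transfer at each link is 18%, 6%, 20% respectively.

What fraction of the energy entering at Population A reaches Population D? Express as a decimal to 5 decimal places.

Product of link efficiencies: 0.18 × 0.06 × 0.2 = 0.00216

0.00216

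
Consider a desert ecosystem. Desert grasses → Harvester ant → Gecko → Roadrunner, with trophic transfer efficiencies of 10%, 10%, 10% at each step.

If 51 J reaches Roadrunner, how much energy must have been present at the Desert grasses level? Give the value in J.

Cumulative transfer efficiency: 0.1 × 0.1 × 0.1 = 0.001
Desert grasses energy = 51 / 0.001 = 51000 J

51000 J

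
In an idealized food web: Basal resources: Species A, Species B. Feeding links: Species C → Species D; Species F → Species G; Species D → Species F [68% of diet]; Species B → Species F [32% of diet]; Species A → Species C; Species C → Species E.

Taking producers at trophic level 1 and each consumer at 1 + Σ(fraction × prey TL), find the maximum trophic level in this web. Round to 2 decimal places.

4.36

Species C: 1 + 1 = 2
Species D: 1 + 2 = 3
Species E: 1 + 2 = 3
Species F: 1 + (0.68×3 + 0.32×1) = 3.36
Species G: 1 + 3.36 = 4.36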